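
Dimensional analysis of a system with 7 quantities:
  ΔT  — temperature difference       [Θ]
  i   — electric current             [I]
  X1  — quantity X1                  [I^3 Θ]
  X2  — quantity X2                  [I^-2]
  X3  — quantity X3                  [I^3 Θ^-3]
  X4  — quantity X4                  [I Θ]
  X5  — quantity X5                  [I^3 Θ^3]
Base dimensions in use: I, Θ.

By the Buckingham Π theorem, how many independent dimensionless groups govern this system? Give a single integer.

5

Write exponents as rows I,Θ / cols ΔT,i,X1,X2,X3,X4,X5:
  I: [ 0  1  3 -2  3  1  3]
  Θ: [ 1  0  1  0 -3  1  3]
RREF → pivots at {ΔT,i} ⇒ r = 2
Π count = n − r = 7 − 2 = 5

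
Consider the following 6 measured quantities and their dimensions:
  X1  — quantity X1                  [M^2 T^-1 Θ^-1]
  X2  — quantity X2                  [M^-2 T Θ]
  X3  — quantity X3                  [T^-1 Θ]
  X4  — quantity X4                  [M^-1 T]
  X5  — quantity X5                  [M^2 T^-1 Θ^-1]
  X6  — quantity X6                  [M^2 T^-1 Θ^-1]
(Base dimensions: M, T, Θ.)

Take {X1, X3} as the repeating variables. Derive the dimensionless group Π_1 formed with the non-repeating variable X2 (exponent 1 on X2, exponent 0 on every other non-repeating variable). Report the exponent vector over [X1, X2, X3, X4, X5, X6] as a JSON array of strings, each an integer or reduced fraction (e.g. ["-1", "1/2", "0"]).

Exponent matrix [M,T,Θ] × [X1,X2,X3,X4,X5,X6]:
  M: [ 2 -2  0 -1  2  2]
  T: [-1  1 -1  1 -1 -1]
  Θ: [-1  1  1  0 -1 -1]
Row reduction gives pivot columns X1,X3; rank = 2
Repeat: X1,X3; free: X2,X4,X5,X6
RREF:
  r0: [   1   -1    0 -1/2    1    1]
  r1: [   0    0    1 -1/2    0    0]
  r2: [   0    0    0    0    0    0]
Fix exponent of X2 at 1, X4 at 0, X5 at 0, X6 at 0; solve each RREF row for its pivot's exponent:
  r0: exp(X1) + (-1)·1 = 0 ⇒ exp(X1) = 1
  r1: exp(X3) + (0)·1 = 0 ⇒ exp(X3) = 0
Π_1 = X1 · X2

["1", "1", "0", "0", "0", "0"]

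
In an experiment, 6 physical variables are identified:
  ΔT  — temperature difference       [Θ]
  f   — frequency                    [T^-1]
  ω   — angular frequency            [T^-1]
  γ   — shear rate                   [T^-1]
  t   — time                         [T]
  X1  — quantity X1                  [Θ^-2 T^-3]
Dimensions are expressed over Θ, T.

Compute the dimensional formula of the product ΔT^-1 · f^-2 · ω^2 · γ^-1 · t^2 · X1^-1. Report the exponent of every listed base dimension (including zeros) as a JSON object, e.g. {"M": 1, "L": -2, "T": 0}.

{"Θ": 1, "T": 6}

Dimensional matrix (Θ×T by ΔT×f×ω×γ×t×X1):
  Θ: [ 1  0  0  0  0 -2]
  T: [ 0 -1 -1 -1  1 -3]
  [Θ]: (-1)·1+(-2)·0+(2)·0+(-1)·0+(2)·0+(-1)·-2 = 1
  [T]: (-1)·0+(-2)·-1+(2)·-1+(-1)·-1+(2)·1+(-1)·-3 = 6
⇒ Θ T^6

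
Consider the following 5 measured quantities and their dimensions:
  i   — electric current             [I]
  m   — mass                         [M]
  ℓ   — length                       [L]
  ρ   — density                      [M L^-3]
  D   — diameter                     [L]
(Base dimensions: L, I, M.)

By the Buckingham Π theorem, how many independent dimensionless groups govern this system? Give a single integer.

Write exponents as rows L,I,M / cols i,m,ℓ,ρ,D:
  L: [ 0  0  1 -3  1]
  I: [ 1  0  0  0  0]
  M: [ 0  1  0  1  0]
Row reduction gives pivot columns i,m,ℓ; rank = 3
n=5, r=3 ⇒ 2 dimensionless groups

2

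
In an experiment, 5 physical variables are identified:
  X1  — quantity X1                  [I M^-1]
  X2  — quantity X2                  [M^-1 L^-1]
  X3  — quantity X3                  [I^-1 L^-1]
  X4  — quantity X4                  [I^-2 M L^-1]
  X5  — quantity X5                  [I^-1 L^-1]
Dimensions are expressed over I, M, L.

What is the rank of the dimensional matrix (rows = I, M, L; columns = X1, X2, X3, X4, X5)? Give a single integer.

Dimensional matrix (I×M×L by X1×X2×X3×X4×X5):
  I: [ 1  0 -1 -2 -1]
  M: [-1 -1  0  1  0]
  L: [ 0 -1 -1 -1 -1]
Row reduction gives pivot columns X1,X2; rank = 2

2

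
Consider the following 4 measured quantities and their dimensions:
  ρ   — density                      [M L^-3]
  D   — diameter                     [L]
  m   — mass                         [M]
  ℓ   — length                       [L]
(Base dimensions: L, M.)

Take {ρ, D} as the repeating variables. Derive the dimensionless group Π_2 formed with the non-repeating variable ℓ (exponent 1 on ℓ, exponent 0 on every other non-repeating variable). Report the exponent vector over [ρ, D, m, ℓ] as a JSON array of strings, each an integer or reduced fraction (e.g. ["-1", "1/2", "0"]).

["0", "-1", "0", "1"]

Exponent matrix [L,M] × [ρ,D,m,ℓ]:
  L: [-3  1  0  1]
  M: [ 1  0  1  0]
Row reduction gives pivot columns ρ,D; rank = 2
Pivot set = {ρ,D}, free = {m,ℓ}
RREF:
  r0: [   1    0    1    0]
  r1: [   0    1    3    1]
Fix exponent of ℓ at 1, m at 0; solve each RREF row for its pivot's exponent:
  r0: exp(ρ) + (0)·1 = 0 ⇒ exp(ρ) = 0
  r1: exp(D) + (1)·1 = 0 ⇒ exp(D) = -1
Π_2 = D^-1 · ℓ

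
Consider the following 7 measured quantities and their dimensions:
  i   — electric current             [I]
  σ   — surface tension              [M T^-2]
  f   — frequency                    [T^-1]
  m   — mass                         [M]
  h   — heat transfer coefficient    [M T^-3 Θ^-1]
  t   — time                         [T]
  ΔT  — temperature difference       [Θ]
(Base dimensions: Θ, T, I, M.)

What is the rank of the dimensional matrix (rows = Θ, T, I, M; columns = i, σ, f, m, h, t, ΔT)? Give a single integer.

Dimensional matrix (Θ×T×I×M by i×σ×f×m×h×t×ΔT):
  Θ: [ 0  0  0  0 -1  0  1]
  T: [ 0 -2 -1  0 -3  1  0]
  I: [ 1  0  0  0  0  0  0]
  M: [ 0  1  0  1  1  0  0]
Row reduction gives pivot columns i,σ,f,h; rank = 4

4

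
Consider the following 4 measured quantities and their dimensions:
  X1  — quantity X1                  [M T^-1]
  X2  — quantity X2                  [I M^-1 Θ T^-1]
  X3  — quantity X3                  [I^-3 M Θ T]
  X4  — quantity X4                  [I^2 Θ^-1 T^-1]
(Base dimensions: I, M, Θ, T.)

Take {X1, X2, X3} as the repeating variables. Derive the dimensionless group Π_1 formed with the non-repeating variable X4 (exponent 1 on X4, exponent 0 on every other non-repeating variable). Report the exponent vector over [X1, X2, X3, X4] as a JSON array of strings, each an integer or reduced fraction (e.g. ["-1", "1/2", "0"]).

Exponent matrix [I,M,Θ,T] × [X1,X2,X3,X4]:
  I: [ 0  1 -3  2]
  M: [ 1 -1  1  0]
  Θ: [ 0  1  1 -1]
  T: [-1 -1  1 -1]
RREF → pivots at {X1,X2,X3} ⇒ r = 3
Pivot set = {X1,X2,X3}, free = {X4}
RREF:
  r0: [   1    0    0  1/2]
  r1: [   0    1    0 -1/4]
  r2: [   0    0    1 -3/4]
  r3: [   0    0    0    0]
Fix exponent of X4 at 1; solve each RREF row for its pivot's exponent:
  r0: exp(X1) + (1/2)·1 = 0 ⇒ exp(X1) = -1/2
  r1: exp(X2) + (-1/4)·1 = 0 ⇒ exp(X2) = 1/4
  r2: exp(X3) + (-3/4)·1 = 0 ⇒ exp(X3) = 3/4
Π_1 = X1^(-1/2) · X2^(1/4) · X3^(3/4) · X4

["-1/2", "1/4", "3/4", "1"]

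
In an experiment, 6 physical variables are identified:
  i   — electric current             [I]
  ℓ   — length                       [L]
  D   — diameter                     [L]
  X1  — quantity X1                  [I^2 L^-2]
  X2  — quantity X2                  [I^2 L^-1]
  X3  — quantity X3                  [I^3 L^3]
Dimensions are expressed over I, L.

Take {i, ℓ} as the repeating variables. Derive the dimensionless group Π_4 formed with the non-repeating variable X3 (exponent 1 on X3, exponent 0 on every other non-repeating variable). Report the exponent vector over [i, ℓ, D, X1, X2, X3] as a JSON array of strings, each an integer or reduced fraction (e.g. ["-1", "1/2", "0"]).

Write exponents as rows I,L / cols i,ℓ,D,X1,X2,X3:
  I: [ 1  0  0  2  2  3]
  L: [ 0  1  1 -2 -1  3]
RREF → pivots at {i,ℓ} ⇒ r = 2
Pivot set = {i,ℓ}, free = {D,X1,X2,X3}
RREF:
  r0: [   1    0    0    2    2    3]
  r1: [   0    1    1   -2   -1    3]
Fix exponent of X3 at 1, D at 0, X1 at 0, X2 at 0; solve each RREF row for its pivot's exponent:
  r0: exp(i) + (3)·1 = 0 ⇒ exp(i) = -3
  r1: exp(ℓ) + (3)·1 = 0 ⇒ exp(ℓ) = -3
Π_4 = i^-3 · ℓ^-3 · X3

["-3", "-3", "0", "0", "0", "1"]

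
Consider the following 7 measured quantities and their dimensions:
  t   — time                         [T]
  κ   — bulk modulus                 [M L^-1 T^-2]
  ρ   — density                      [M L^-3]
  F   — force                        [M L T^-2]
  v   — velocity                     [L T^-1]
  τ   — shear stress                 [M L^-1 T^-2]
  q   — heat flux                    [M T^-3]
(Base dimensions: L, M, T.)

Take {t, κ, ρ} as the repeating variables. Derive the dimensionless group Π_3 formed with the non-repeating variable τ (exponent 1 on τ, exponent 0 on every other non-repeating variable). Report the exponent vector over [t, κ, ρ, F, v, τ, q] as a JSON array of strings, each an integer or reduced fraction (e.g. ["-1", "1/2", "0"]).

Write exponents as rows L,M,T / cols t,κ,ρ,F,v,τ,q:
  L: [ 0 -1 -3  1  1 -1  0]
  M: [ 0  1  1  1  0  1  1]
  T: [ 1 -2  0 -2 -1 -2 -3]
Echelon form has 3 nonzero rows (pivots: t,κ,ρ)
Pivot set = {t,κ,ρ}, free = {F,v,τ,q}
RREF:
  r0: [   1    0    0    2    0    0    0]
  r1: [   0    1    0    2  1/2    1  3/2]
  r2: [   0    0    1   -1 -1/2    0 -1/2]
Fix exponent of τ at 1, F at 0, v at 0, q at 0; solve each RREF row for its pivot's exponent:
  r0: exp(t) + (0)·1 = 0 ⇒ exp(t) = 0
  r1: exp(κ) + (1)·1 = 0 ⇒ exp(κ) = -1
  r2: exp(ρ) + (0)·1 = 0 ⇒ exp(ρ) = 0
Π_3 = κ^-1 · τ

["0", "-1", "0", "0", "0", "1", "0"]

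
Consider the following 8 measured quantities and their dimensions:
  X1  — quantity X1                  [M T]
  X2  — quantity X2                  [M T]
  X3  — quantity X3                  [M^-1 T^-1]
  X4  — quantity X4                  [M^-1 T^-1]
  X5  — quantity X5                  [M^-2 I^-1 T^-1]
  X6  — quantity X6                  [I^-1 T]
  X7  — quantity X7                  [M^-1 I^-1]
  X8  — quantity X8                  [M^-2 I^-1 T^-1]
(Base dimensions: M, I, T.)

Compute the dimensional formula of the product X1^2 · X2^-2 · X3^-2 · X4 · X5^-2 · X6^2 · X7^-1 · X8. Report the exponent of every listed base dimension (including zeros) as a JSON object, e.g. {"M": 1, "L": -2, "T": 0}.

{"M": 4, "I": 0, "T": 4}

Dimensional matrix (M×I×T by X1×X2×X3×X4×X5×X6×X7×X8):
  M: [ 1  1 -1 -1 -2  0 -1 -2]
  I: [ 0  0  0  0 -1 -1 -1 -1]
  T: [ 1  1 -1 -1 -1  1  0 -1]
  [M]: (2)·1+(-2)·1+(-2)·-1+(1)·-1+(-2)·-2+(2)·0+(-1)·-1+(1)·-2 = 4
  [I]: (2)·0+(-2)·0+(-2)·0+(1)·0+(-2)·-1+(2)·-1+(-1)·-1+(1)·-1 = 0
  [T]: (2)·1+(-2)·1+(-2)·-1+(1)·-1+(-2)·-1+(2)·1+(-1)·0+(1)·-1 = 4
⇒ M^4 T^4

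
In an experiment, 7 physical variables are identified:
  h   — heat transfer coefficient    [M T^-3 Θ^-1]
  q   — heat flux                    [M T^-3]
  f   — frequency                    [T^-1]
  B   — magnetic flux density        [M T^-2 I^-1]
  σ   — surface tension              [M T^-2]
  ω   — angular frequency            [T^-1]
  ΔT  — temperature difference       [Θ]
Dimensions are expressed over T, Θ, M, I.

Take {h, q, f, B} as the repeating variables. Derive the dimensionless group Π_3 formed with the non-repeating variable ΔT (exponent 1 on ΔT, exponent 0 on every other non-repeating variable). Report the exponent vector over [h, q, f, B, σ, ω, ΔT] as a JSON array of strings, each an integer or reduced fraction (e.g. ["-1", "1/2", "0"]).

["1", "-1", "0", "0", "0", "0", "1"]

Dimensional matrix (T×Θ×M×I by h×q×f×B×σ×ω×ΔT):
  T: [-3 -3 -1 -2 -2 -1  0]
  Θ: [-1  0  0  0  0  0  1]
  M: [ 1  1  0  1  1  0  0]
  I: [ 0  0  0 -1  0  0  0]
RREF → pivots at {h,q,f,B} ⇒ r = 4
Pivot set = {h,q,f,B}, free = {σ,ω,ΔT}
RREF:
  r0: [   1    0    0    0    0    0   -1]
  r1: [   0    1    0    0    1    0    1]
  r2: [   0    0    1    0   -1    1    0]
  r3: [   0    0    0    1    0    0    0]
Fix exponent of ΔT at 1, σ at 0, ω at 0; solve each RREF row for its pivot's exponent:
  r0: exp(h) + (-1)·1 = 0 ⇒ exp(h) = 1
  r1: exp(q) + (1)·1 = 0 ⇒ exp(q) = -1
  r2: exp(f) + (0)·1 = 0 ⇒ exp(f) = 0
  r3: exp(B) + (0)·1 = 0 ⇒ exp(B) = 0
Π_3 = h · q^-1 · ΔT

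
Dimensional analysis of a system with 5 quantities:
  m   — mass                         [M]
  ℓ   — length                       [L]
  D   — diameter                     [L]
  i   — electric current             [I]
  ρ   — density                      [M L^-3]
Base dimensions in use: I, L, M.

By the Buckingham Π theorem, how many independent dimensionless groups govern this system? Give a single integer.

Write exponents as rows I,L,M / cols m,ℓ,D,i,ρ:
  I: [ 0  0  0  1  0]
  L: [ 0  1  1  0 -3]
  M: [ 1  0  0  0  1]
RREF → pivots at {m,ℓ,i} ⇒ r = 3
5 vars − rank 3 = 2 Π groups

2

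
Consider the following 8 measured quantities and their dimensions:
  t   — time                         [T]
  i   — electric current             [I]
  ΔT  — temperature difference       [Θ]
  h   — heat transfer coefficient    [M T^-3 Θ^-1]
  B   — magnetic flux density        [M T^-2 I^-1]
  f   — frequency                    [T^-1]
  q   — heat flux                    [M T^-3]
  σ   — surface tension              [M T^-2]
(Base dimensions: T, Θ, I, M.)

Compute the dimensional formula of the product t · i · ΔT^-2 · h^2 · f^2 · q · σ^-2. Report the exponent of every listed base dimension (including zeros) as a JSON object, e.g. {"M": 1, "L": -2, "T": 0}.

{"T": -6, "Θ": -4, "I": 1, "M": 1}

Dimensional matrix (T×Θ×I×M by t×i×ΔT×h×B×f×q×σ):
  T: [ 1  0  0 -3 -2 -1 -3 -2]
  Θ: [ 0  0  1 -1  0  0  0  0]
  I: [ 0  1  0  0 -1  0  0  0]
  M: [ 0  0  0  1  1  0  1  1]
  [T]: (1)·1+(1)·0+(-2)·0+(2)·-3+(2)·-1+(1)·-3+(-2)·-2 = -6
  [Θ]: (1)·0+(1)·0+(-2)·1+(2)·-1+(2)·0+(1)·0+(-2)·0 = -4
  [I]: (1)·0+(1)·1+(-2)·0+(2)·0+(2)·0+(1)·0+(-2)·0 = 1
  [M]: (1)·0+(1)·0+(-2)·0+(2)·1+(2)·0+(1)·1+(-2)·1 = 1
⇒ T^-6 Θ^-4 I M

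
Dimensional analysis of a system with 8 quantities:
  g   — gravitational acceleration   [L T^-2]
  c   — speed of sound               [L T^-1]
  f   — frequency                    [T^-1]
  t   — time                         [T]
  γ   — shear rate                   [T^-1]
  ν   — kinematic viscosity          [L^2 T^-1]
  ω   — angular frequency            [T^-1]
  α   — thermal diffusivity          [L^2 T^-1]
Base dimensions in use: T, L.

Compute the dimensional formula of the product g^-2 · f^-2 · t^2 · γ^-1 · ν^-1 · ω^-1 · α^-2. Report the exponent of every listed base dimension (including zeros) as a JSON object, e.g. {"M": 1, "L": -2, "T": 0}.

{"T": 13, "L": -8}

Exponent matrix [T,L] × [g,c,f,t,γ,ν,ω,α]:
  T: [-2 -1 -1  1 -1 -1 -1 -1]
  L: [ 1  1  0  0  0  2  0  2]
  [T]: (-2)·-2+(-2)·-1+(2)·1+(-1)·-1+(-1)·-1+(-1)·-1+(-2)·-1 = 13
  [L]: (-2)·1+(-2)·0+(2)·0+(-1)·0+(-1)·2+(-1)·0+(-2)·2 = -8
⇒ T^13 L^-8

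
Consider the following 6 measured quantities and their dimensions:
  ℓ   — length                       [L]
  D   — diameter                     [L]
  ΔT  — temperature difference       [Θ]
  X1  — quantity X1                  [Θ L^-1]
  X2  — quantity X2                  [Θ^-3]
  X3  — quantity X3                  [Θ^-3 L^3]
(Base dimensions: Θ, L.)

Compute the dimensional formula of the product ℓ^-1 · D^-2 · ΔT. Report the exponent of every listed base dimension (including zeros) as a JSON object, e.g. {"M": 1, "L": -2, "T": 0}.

{"Θ": 1, "L": -3}

Write exponents as rows Θ,L / cols ℓ,D,ΔT,X1,X2,X3:
  Θ: [ 0  0  1  1 -3 -3]
  L: [ 1  1  0 -1  0  3]
  [Θ]: (-1)·0+(-2)·0+(1)·1 = 1
  [L]: (-1)·1+(-2)·1+(1)·0 = -3
⇒ Θ L^-3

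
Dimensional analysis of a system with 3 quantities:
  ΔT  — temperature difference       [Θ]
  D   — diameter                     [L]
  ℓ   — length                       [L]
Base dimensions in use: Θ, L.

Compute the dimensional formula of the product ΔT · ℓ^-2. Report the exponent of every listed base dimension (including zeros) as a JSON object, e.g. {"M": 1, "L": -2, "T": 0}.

Write exponents as rows Θ,L / cols ΔT,D,ℓ:
  Θ: [ 1  0  0]
  L: [ 0  1  1]
  [Θ]: (1)·1+(-2)·0 = 1
  [L]: (1)·0+(-2)·1 = -2
⇒ Θ L^-2

{"Θ": 1, "L": -2}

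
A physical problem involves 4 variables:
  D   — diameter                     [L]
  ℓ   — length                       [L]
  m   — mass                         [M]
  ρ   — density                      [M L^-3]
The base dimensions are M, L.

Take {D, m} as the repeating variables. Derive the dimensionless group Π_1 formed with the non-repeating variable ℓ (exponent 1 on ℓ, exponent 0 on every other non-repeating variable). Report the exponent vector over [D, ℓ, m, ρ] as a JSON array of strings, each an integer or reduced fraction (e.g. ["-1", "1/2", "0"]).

["-1", "1", "0", "0"]

Write exponents as rows M,L / cols D,ℓ,m,ρ:
  M: [ 0  0  1  1]
  L: [ 1  1  0 -3]
Row reduction gives pivot columns D,m; rank = 2
Pivot set = {D,m}, free = {ℓ,ρ}
RREF:
  r0: [   1    1    0   -3]
  r1: [   0    0    1    1]
Fix exponent of ℓ at 1, ρ at 0; solve each RREF row for its pivot's exponent:
  r0: exp(D) + (1)·1 = 0 ⇒ exp(D) = -1
  r1: exp(m) + (0)·1 = 0 ⇒ exp(m) = 0
Π_1 = D^-1 · ℓ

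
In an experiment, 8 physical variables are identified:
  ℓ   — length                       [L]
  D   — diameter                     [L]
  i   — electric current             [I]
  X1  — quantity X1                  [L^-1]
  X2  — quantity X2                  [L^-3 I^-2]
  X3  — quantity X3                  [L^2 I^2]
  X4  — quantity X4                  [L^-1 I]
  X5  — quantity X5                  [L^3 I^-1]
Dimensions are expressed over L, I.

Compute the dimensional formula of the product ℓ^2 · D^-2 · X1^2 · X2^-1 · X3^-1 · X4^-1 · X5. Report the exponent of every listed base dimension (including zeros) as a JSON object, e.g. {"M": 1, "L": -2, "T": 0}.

Dimensional matrix (L×I by ℓ×D×i×X1×X2×X3×X4×X5):
  L: [ 1  1  0 -1 -3  2 -1  3]
  I: [ 0  0  1  0 -2  2  1 -1]
  [L]: (2)·1+(-2)·1+(2)·-1+(-1)·-3+(-1)·2+(-1)·-1+(1)·3 = 3
  [I]: (2)·0+(-2)·0+(2)·0+(-1)·-2+(-1)·2+(-1)·1+(1)·-1 = -2
⇒ L^3 I^-2

{"L": 3, "I": -2}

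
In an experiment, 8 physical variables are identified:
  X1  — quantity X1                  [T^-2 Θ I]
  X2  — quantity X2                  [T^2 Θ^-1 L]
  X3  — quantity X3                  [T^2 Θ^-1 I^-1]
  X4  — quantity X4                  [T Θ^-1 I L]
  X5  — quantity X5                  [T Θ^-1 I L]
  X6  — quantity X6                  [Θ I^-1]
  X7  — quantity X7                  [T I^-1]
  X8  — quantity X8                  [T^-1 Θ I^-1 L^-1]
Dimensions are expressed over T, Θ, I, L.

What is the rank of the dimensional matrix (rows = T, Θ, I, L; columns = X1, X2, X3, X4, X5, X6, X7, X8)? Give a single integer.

Dimensional matrix (T×Θ×I×L by X1×X2×X3×X4×X5×X6×X7×X8):
  T: [-2  2  2  1  1  0  1 -1]
  Θ: [ 1 -1 -1 -1 -1  1  0  1]
  I: [ 1  0 -1  1  1 -1 -1 -1]
  L: [ 0  1  0  1  1  0  0 -1]
Row reduction gives pivot columns X1,X2,X4; rank = 3

3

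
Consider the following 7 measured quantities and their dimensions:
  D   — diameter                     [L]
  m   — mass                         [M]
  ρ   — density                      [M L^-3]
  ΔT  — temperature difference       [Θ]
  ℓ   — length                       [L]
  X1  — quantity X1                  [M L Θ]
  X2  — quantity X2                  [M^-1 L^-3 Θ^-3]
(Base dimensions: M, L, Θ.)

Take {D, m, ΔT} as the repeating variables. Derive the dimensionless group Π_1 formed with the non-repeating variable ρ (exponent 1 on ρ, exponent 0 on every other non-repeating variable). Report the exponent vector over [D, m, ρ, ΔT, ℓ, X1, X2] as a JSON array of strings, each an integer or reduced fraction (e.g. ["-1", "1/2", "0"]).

["3", "-1", "1", "0", "0", "0", "0"]

Exponent matrix [M,L,Θ] × [D,m,ρ,ΔT,ℓ,X1,X2]:
  M: [ 0  1  1  0  0  1 -1]
  L: [ 1  0 -3  0  1  1 -3]
  Θ: [ 0  0  0  1  0  1 -3]
Row reduction gives pivot columns D,m,ΔT; rank = 3
Pivot set = {D,m,ΔT}, free = {ρ,ℓ,X1,X2}
RREF:
  r0: [   1    0   -3    0    1    1   -3]
  r1: [   0    1    1    0    0    1   -1]
  r2: [   0    0    0    1    0    1   -3]
Fix exponent of ρ at 1, ℓ at 0, X1 at 0, X2 at 0; solve each RREF row for its pivot's exponent:
  r0: exp(D) + (-3)·1 = 0 ⇒ exp(D) = 3
  r1: exp(m) + (1)·1 = 0 ⇒ exp(m) = -1
  r2: exp(ΔT) + (0)·1 = 0 ⇒ exp(ΔT) = 0
Π_1 = D^3 · m^-1 · ρ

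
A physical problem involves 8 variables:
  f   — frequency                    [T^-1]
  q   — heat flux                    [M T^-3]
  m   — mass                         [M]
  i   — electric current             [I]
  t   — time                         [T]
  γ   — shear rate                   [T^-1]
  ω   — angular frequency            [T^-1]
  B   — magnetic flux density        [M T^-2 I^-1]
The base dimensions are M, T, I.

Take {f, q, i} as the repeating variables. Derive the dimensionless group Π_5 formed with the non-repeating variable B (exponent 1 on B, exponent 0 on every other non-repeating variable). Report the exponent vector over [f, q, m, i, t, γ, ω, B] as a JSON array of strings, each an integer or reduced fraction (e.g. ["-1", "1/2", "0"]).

Dimensional matrix (M×T×I by f×q×m×i×t×γ×ω×B):
  M: [ 0  1  1  0  0  0  0  1]
  T: [-1 -3  0  0  1 -1 -1 -2]
  I: [ 0  0  0  1  0  0  0 -1]
RREF → pivots at {f,q,i} ⇒ r = 3
Pivot set = {f,q,i}, free = {m,t,γ,ω,B}
RREF:
  r0: [   1    0   -3    0   -1    1    1   -1]
  r1: [   0    1    1    0    0    0    0    1]
  r2: [   0    0    0    1    0    0    0   -1]
Fix exponent of B at 1, m at 0, t at 0, γ at 0, ω at 0; solve each RREF row for its pivot's exponent:
  r0: exp(f) + (-1)·1 = 0 ⇒ exp(f) = 1
  r1: exp(q) + (1)·1 = 0 ⇒ exp(q) = -1
  r2: exp(i) + (-1)·1 = 0 ⇒ exp(i) = 1
Π_5 = f · q^-1 · i · B

["1", "-1", "0", "1", "0", "0", "0", "1"]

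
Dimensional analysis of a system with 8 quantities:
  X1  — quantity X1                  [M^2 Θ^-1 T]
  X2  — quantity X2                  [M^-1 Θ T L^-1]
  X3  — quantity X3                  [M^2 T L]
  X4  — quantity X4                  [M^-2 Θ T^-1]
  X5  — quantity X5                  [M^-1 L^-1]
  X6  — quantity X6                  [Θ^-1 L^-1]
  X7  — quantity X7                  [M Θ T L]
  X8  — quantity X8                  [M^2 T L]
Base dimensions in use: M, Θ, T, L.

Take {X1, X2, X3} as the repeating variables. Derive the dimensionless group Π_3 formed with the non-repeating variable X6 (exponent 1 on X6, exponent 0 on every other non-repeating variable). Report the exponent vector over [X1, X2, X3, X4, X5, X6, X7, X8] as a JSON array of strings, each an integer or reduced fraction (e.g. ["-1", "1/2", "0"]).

Dimensional matrix (M×Θ×T×L by X1×X2×X3×X4×X5×X6×X7×X8):
  M: [ 2 -1  2 -2 -1  0  1  2]
  Θ: [-1  1  0  1  0 -1  1  0]
  T: [ 1  1  1 -1  0  0  1  1]
  L: [ 0 -1  1  0 -1 -1  1  1]
RREF → pivots at {X1,X2,X3} ⇒ r = 3
Pivot set = {X1,X2,X3}, free = {X4,X5,X6,X7,X8}
RREF:
  r0: [   1    0    0   -1  1/3    1 -2/3    0]
  r1: [   0    1    0    0  1/3    0  1/3    0]
  r2: [   0    0    1    0 -2/3   -1  4/3    1]
  r3: [   0    0    0    0    0    0    0    0]
Fix exponent of X6 at 1, X4 at 0, X5 at 0, X7 at 0, X8 at 0; solve each RREF row for its pivot's exponent:
  r0: exp(X1) + (1)·1 = 0 ⇒ exp(X1) = -1
  r1: exp(X2) + (0)·1 = 0 ⇒ exp(X2) = 0
  r2: exp(X3) + (-1)·1 = 0 ⇒ exp(X3) = 1
Π_3 = X1^-1 · X3 · X6

["-1", "0", "1", "0", "0", "1", "0", "0"]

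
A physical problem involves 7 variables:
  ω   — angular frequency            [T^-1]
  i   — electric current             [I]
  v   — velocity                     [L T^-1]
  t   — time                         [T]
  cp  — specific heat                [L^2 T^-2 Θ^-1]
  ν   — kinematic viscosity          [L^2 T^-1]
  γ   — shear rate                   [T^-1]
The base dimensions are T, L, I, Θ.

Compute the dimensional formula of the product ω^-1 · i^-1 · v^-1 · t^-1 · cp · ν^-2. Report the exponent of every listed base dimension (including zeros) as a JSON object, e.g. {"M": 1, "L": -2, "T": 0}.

Dimensional matrix (T×L×I×Θ by ω×i×v×t×cp×ν×γ):
  T: [-1  0 -1  1 -2 -1 -1]
  L: [ 0  0  1  0  2  2  0]
  I: [ 0  1  0  0  0  0  0]
  Θ: [ 0  0  0  0 -1  0  0]
  [T]: (-1)·-1+(-1)·0+(-1)·-1+(-1)·1+(1)·-2+(-2)·-1 = 1
  [L]: (-1)·0+(-1)·0+(-1)·1+(-1)·0+(1)·2+(-2)·2 = -3
  [I]: (-1)·0+(-1)·1+(-1)·0+(-1)·0+(1)·0+(-2)·0 = -1
  [Θ]: (-1)·0+(-1)·0+(-1)·0+(-1)·0+(1)·-1+(-2)·0 = -1
⇒ T L^-3 I^-1 Θ^-1

{"T": 1, "L": -3, "I": -1, "Θ": -1}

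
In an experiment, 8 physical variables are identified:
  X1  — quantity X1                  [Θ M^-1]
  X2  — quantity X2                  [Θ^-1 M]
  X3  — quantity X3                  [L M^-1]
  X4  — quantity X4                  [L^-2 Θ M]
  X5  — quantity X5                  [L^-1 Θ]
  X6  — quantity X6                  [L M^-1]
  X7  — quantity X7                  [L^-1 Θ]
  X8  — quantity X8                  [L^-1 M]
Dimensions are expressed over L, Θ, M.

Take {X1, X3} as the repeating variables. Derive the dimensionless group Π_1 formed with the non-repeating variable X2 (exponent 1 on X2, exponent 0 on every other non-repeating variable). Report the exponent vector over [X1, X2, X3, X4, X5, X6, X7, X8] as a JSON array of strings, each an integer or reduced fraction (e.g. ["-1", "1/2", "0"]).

Write exponents as rows L,Θ,M / cols X1,X2,X3,X4,X5,X6,X7,X8:
  L: [ 0  0  1 -2 -1  1 -1 -1]
  Θ: [ 1 -1  0  1  1  0  1  0]
  M: [-1  1 -1  1  0 -1  0  1]
Echelon form has 2 nonzero rows (pivots: X1,X3)
Repeat: X1,X3; free: X2,X4,X5,X6,X7,X8
RREF:
  r0: [   1   -1    0    1    1    0    1    0]
  r1: [   0    0    1   -2   -1    1   -1   -1]
  r2: [   0    0    0    0    0    0    0    0]
Fix exponent of X2 at 1, X4 at 0, X5 at 0, X6 at 0, X7 at 0, X8 at 0; solve each RREF row for its pivot's exponent:
  r0: exp(X1) + (-1)·1 = 0 ⇒ exp(X1) = 1
  r1: exp(X3) + (0)·1 = 0 ⇒ exp(X3) = 0
Π_1 = X1 · X2

["1", "1", "0", "0", "0", "0", "0", "0"]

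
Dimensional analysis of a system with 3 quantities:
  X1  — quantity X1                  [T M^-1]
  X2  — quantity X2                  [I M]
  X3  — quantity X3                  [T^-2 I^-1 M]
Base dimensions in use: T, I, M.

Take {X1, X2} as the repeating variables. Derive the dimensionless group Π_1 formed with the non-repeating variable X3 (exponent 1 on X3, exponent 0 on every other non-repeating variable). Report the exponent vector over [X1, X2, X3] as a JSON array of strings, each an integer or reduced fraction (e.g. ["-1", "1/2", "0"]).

Write exponents as rows T,I,M / cols X1,X2,X3:
  T: [ 1  0 -2]
  I: [ 0  1 -1]
  M: [-1  1  1]
Echelon form has 2 nonzero rows (pivots: X1,X2)
Pivot set = {X1,X2}, free = {X3}
RREF:
  r0: [   1    0   -2]
  r1: [   0    1   -1]
  r2: [   0    0    0]
Fix exponent of X3 at 1; solve each RREF row for its pivot's exponent:
  r0: exp(X1) + (-2)·1 = 0 ⇒ exp(X1) = 2
  r1: exp(X2) + (-1)·1 = 0 ⇒ exp(X2) = 1
Π_1 = X1^2 · X2 · X3

["2", "1", "1"]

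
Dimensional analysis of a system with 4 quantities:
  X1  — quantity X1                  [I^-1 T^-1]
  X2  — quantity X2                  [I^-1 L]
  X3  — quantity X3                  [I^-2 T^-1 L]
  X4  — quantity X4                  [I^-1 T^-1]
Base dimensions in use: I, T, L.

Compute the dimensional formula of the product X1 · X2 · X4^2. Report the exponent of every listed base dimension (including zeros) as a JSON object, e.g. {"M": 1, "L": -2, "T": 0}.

{"I": -4, "T": -3, "L": 1}

Dimensional matrix (I×T×L by X1×X2×X3×X4):
  I: [-1 -1 -2 -1]
  T: [-1  0 -1 -1]
  L: [ 0  1  1  0]
  [I]: (1)·-1+(1)·-1+(2)·-1 = -4
  [T]: (1)·-1+(1)·0+(2)·-1 = -3
  [L]: (1)·0+(1)·1+(2)·0 = 1
⇒ I^-4 T^-3 L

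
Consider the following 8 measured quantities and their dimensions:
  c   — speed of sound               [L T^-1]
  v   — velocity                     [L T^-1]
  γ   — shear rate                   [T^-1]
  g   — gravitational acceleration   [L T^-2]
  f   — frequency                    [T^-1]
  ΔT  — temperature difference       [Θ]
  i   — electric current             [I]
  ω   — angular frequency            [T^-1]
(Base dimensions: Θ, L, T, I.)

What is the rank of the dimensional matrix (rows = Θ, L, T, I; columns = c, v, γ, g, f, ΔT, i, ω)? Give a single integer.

Exponent matrix [Θ,L,T,I] × [c,v,γ,g,f,ΔT,i,ω]:
  Θ: [ 0  0  0  0  0  1  0  0]
  L: [ 1  1  0  1  0  0  0  0]
  T: [-1 -1 -1 -2 -1  0  0 -1]
  I: [ 0  0  0  0  0  0  1  0]
Echelon form has 4 nonzero rows (pivots: c,γ,ΔT,i)

4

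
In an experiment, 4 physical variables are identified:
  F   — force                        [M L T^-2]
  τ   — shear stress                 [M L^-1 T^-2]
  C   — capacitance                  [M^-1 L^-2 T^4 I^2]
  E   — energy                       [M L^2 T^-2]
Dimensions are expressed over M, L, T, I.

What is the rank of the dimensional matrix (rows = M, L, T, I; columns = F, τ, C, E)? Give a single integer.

3

Exponent matrix [M,L,T,I] × [F,τ,C,E]:
  M: [ 1  1 -1  1]
  L: [ 1 -1 -2  2]
  T: [-2 -2  4 -2]
  I: [ 0  0  2  0]
RREF → pivots at {F,τ,C} ⇒ r = 3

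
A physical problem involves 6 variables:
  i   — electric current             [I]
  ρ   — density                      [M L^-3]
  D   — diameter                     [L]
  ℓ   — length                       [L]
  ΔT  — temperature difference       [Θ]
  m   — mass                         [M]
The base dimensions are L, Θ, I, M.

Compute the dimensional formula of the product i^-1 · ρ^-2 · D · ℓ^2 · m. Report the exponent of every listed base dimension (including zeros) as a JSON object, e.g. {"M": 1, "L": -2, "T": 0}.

{"L": 9, "Θ": 0, "I": -1, "M": -1}

Dimensional matrix (L×Θ×I×M by i×ρ×D×ℓ×ΔT×m):
  L: [ 0 -3  1  1  0  0]
  Θ: [ 0  0  0  0  1  0]
  I: [ 1  0  0  0  0  0]
  M: [ 0  1  0  0  0  1]
  [L]: (-1)·0+(-2)·-3+(1)·1+(2)·1+(1)·0 = 9
  [Θ]: (-1)·0+(-2)·0+(1)·0+(2)·0+(1)·0 = 0
  [I]: (-1)·1+(-2)·0+(1)·0+(2)·0+(1)·0 = -1
  [M]: (-1)·0+(-2)·1+(1)·0+(2)·0+(1)·1 = -1
⇒ L^9 I^-1 M^-1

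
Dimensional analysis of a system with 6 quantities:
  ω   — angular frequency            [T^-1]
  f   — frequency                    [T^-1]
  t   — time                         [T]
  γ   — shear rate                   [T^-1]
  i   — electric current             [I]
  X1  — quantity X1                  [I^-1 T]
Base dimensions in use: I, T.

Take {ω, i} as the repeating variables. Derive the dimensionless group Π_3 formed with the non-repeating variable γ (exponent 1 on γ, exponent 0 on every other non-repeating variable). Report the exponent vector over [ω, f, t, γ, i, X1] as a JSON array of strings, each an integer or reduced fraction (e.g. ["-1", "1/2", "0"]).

Write exponents as rows I,T / cols ω,f,t,γ,i,X1:
  I: [ 0  0  0  0  1 -1]
  T: [-1 -1  1 -1  0  1]
RREF → pivots at {ω,i} ⇒ r = 2
Pivot set = {ω,i}, free = {f,t,γ,X1}
RREF:
  r0: [   1    1   -1    1    0   -1]
  r1: [   0    0    0    0    1   -1]
Fix exponent of γ at 1, f at 0, t at 0, X1 at 0; solve each RREF row for its pivot's exponent:
  r0: exp(ω) + (1)·1 = 0 ⇒ exp(ω) = -1
  r1: exp(i) + (0)·1 = 0 ⇒ exp(i) = 0
Π_3 = ω^-1 · γ

["-1", "0", "0", "1", "0", "0"]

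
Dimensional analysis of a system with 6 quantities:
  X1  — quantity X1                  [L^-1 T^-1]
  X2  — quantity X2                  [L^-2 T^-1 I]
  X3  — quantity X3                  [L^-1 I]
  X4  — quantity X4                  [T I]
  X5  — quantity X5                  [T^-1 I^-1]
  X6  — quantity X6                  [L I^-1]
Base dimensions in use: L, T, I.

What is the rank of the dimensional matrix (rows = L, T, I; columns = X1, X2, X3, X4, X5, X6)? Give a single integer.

Exponent matrix [L,T,I] × [X1,X2,X3,X4,X5,X6]:
  L: [-1 -2 -1  0  0  1]
  T: [-1 -1  0  1 -1  0]
  I: [ 0  1  1  1 -1 -1]
Echelon form has 2 nonzero rows (pivots: X1,X2)

2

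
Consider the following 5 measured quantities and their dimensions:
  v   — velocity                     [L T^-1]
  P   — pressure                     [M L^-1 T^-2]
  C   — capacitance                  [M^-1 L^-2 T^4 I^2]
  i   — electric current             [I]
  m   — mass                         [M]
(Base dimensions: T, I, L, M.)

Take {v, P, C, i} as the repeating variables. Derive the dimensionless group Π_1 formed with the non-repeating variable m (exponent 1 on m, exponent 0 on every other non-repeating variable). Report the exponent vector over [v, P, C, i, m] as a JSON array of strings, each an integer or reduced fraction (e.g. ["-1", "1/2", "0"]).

Dimensional matrix (T×I×L×M by v×P×C×i×m):
  T: [-1 -2  4  0  0]
  I: [ 0  0  2  1  0]
  L: [ 1 -1 -2  0  0]
  M: [ 0  1 -1  0  1]
Echelon form has 4 nonzero rows (pivots: v,P,C,i)
Pivot set = {v,P,C,i}, free = {m}
RREF:
  r0: [   1    0    0    0   -8]
  r1: [   0    1    0    0   -2]
  r2: [   0    0    1    0   -3]
  r3: [   0    0    0    1    6]
Fix exponent of m at 1; solve each RREF row for its pivot's exponent:
  r0: exp(v) + (-8)·1 = 0 ⇒ exp(v) = 8
  r1: exp(P) + (-2)·1 = 0 ⇒ exp(P) = 2
  r2: exp(C) + (-3)·1 = 0 ⇒ exp(C) = 3
  r3: exp(i) + (6)·1 = 0 ⇒ exp(i) = -6
Π_1 = v^8 · P^2 · C^3 · i^-6 · m

["8", "2", "3", "-6", "1"]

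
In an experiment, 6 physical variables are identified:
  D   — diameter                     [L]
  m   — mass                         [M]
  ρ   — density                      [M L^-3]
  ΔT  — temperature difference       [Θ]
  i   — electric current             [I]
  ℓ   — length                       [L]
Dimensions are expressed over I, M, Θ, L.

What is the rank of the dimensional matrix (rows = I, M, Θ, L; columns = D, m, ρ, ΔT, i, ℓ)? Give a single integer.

Dimensional matrix (I×M×Θ×L by D×m×ρ×ΔT×i×ℓ):
  I: [ 0  0  0  0  1  0]
  M: [ 0  1  1  0  0  0]
  Θ: [ 0  0  0  1  0  0]
  L: [ 1  0 -3  0  0  1]
Echelon form has 4 nonzero rows (pivots: D,m,ΔT,i)

4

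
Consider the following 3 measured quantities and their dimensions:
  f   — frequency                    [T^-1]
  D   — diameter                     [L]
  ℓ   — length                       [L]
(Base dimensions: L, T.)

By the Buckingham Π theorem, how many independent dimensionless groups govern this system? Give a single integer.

1

Write exponents as rows L,T / cols f,D,ℓ:
  L: [ 0  1  1]
  T: [-1  0  0]
RREF → pivots at {f,D} ⇒ r = 2
3 vars − rank 2 = 1 Π group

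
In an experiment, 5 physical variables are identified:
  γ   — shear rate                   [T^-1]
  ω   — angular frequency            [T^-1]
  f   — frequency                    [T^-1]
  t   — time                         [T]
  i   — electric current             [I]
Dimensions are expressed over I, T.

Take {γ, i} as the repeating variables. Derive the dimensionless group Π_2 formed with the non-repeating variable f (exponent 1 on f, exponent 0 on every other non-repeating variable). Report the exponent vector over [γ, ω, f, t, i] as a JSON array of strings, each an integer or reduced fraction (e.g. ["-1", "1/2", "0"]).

Exponent matrix [I,T] × [γ,ω,f,t,i]:
  I: [ 0  0  0  0  1]
  T: [-1 -1 -1  1  0]
Echelon form has 2 nonzero rows (pivots: γ,i)
Pivot set = {γ,i}, free = {ω,f,t}
RREF:
  r0: [   1    1    1   -1    0]
  r1: [   0    0    0    0    1]
Fix exponent of f at 1, ω at 0, t at 0; solve each RREF row for its pivot's exponent:
  r0: exp(γ) + (1)·1 = 0 ⇒ exp(γ) = -1
  r1: exp(i) + (0)·1 = 0 ⇒ exp(i) = 0
Π_2 = γ^-1 · f

["-1", "0", "1", "0", "0"]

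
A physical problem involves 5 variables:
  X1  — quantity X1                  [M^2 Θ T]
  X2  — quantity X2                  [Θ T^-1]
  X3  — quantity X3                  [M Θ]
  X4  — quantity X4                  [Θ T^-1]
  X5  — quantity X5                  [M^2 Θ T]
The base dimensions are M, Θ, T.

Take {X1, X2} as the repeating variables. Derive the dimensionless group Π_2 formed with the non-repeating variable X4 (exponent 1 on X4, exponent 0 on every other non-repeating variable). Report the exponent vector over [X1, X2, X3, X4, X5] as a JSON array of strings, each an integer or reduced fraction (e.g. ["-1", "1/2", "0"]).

["0", "-1", "0", "1", "0"]

Write exponents as rows M,Θ,T / cols X1,X2,X3,X4,X5:
  M: [ 2  0  1  0  2]
  Θ: [ 1  1  1  1  1]
  T: [ 1 -1  0 -1  1]
RREF → pivots at {X1,X2} ⇒ r = 2
Repeat: X1,X2; free: X3,X4,X5
RREF:
  r0: [   1    0  1/2    0    1]
  r1: [   0    1  1/2    1    0]
  r2: [   0    0    0    0    0]
Fix exponent of X4 at 1, X3 at 0, X5 at 0; solve each RREF row for its pivot's exponent:
  r0: exp(X1) + (0)·1 = 0 ⇒ exp(X1) = 0
  r1: exp(X2) + (1)·1 = 0 ⇒ exp(X2) = -1
Π_2 = X2^-1 · X4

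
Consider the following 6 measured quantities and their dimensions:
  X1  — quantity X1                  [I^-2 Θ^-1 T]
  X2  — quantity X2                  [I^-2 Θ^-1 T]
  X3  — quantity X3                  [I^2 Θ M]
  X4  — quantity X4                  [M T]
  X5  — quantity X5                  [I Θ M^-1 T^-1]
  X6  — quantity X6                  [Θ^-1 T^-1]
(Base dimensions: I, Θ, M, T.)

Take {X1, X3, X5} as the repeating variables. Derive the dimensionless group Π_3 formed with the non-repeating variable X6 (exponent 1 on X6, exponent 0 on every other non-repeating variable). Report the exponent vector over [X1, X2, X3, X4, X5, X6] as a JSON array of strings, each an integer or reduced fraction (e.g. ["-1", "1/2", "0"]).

Dimensional matrix (I×Θ×M×T by X1×X2×X3×X4×X5×X6):
  I: [-2 -2  2  0  1  0]
  Θ: [-1 -1  1  0  1 -1]
  M: [ 0  0  1  1 -1  0]
  T: [ 1  1  0  1 -1 -1]
RREF → pivots at {X1,X3,X5} ⇒ r = 3
Repeat: X1,X3,X5; free: X2,X4,X6
RREF:
  r0: [   1    1    0    1    0   -3]
  r1: [   0    0    1    1    0   -2]
  r2: [   0    0    0    0    1   -2]
  r3: [   0    0    0    0    0    0]
Fix exponent of X6 at 1, X2 at 0, X4 at 0; solve each RREF row for its pivot's exponent:
  r0: exp(X1) + (-3)·1 = 0 ⇒ exp(X1) = 3
  r1: exp(X3) + (-2)·1 = 0 ⇒ exp(X3) = 2
  r2: exp(X5) + (-2)·1 = 0 ⇒ exp(X5) = 2
Π_3 = X1^3 · X3^2 · X5^2 · X6

["3", "0", "2", "0", "2", "1"]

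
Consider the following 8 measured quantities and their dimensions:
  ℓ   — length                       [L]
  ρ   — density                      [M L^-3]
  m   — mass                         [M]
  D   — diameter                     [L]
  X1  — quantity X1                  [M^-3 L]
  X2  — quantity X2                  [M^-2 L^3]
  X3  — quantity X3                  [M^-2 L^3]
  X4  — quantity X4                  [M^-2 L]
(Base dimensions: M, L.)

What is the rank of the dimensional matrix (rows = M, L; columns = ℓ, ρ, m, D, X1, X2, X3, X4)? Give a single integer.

2

Dimensional matrix (M×L by ℓ×ρ×m×D×X1×X2×X3×X4):
  M: [ 0  1  1  0 -3 -2 -2 -2]
  L: [ 1 -3  0  1  1  3  3  1]
Echelon form has 2 nonzero rows (pivots: ℓ,ρ)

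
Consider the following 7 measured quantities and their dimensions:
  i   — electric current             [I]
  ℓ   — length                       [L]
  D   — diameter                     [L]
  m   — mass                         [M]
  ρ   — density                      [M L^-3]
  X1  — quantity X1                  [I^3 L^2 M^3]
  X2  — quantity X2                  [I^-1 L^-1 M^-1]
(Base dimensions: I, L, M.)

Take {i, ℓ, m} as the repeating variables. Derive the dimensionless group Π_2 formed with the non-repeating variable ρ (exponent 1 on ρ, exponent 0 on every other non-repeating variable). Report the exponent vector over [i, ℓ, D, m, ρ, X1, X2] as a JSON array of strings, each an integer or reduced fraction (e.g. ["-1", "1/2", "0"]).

["0", "3", "0", "-1", "1", "0", "0"]

Dimensional matrix (I×L×M by i×ℓ×D×m×ρ×X1×X2):
  I: [ 1  0  0  0  0  3 -1]
  L: [ 0  1  1  0 -3  2 -1]
  M: [ 0  0  0  1  1  3 -1]
Echelon form has 3 nonzero rows (pivots: i,ℓ,m)
Repeat: i,ℓ,m; free: D,ρ,X1,X2
RREF:
  r0: [   1    0    0    0    0    3   -1]
  r1: [   0    1    1    0   -3    2   -1]
  r2: [   0    0    0    1    1    3   -1]
Fix exponent of ρ at 1, D at 0, X1 at 0, X2 at 0; solve each RREF row for its pivot's exponent:
  r0: exp(i) + (0)·1 = 0 ⇒ exp(i) = 0
  r1: exp(ℓ) + (-3)·1 = 0 ⇒ exp(ℓ) = 3
  r2: exp(m) + (1)·1 = 0 ⇒ exp(m) = -1
Π_2 = ℓ^3 · m^-1 · ρ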